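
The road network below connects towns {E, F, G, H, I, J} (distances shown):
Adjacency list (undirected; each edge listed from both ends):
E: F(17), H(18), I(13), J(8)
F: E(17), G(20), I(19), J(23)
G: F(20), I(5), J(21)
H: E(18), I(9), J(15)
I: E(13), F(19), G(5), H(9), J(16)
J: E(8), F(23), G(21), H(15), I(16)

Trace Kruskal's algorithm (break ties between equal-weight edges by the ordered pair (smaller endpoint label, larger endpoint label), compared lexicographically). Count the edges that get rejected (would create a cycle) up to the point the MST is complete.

Kruskal's algorithm — process edges by increasing weight (ties by edge label):
G-I (5): add. Components now {E} {F} {G,I} {H} {J}
E-J (8): add. Components now {E,J} {F} {G,I} {H}
H-I (9): add. Components now {E,J} {F} {G,H,I}
E-I (13): add. Components now {E,G,H,I,J} {F}
H-J (15): skip — H and J already connected.
I-J (16): skip — I and J already connected.
E-F (17): add. Components now {E,F,G,H,I,J}
Edges rejected before the tree was complete: 2.

2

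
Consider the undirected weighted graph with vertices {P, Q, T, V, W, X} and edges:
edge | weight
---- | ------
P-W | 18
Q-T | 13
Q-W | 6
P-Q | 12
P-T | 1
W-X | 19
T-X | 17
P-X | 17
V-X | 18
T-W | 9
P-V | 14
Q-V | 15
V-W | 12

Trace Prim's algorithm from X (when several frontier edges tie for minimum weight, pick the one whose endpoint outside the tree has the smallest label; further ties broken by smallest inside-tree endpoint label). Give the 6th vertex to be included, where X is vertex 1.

V

Prim, starting at X.
Step 1: frontier [P-X 17, T-X 17, V-X 18, W-X 19] → take P-X (17); add P.
Step 2: frontier [P-T 1, P-Q 12, P-V 14, P-W 18, T-X 17, V-X 18, W-X 19] → take P-T (1); add T.
Step 3: frontier [P-Q 12, P-V 14, P-W 18, T-W 9, Q-T 13, V-X 18, W-X 19] → take T-W (9); add W.
Step 4: frontier [P-Q 12, P-V 14, Q-T 13, Q-W 6, V-W 12, V-X 18] → take Q-W (6); add Q.
Step 5: frontier [P-V 14, Q-V 15, V-W 12, V-X 18] → take V-W (12); add V.
Vertex order: X, P, T, W, Q, V. The 6th vertex is V.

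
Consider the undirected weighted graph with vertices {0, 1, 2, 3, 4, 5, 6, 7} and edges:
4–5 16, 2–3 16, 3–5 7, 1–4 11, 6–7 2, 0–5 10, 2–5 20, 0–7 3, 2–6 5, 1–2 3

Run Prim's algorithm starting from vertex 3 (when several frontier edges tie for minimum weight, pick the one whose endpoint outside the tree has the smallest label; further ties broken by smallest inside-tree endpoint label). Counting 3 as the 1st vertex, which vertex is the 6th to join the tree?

Prim's algorithm from 3:
Step 1: cheapest edge leaving the tree is 3–5 (7); add 5.
Step 2: cheapest edge leaving the tree is 0–5 (10); add 0.
Step 3: cheapest edge leaving the tree is 0–7 (3); add 7.
Step 4: cheapest edge leaving the tree is 6–7 (2); add 6.
Step 5: cheapest edge leaving the tree is 2–6 (5); add 2.
Step 6: cheapest edge leaving the tree is 1–2 (3); add 1.
Step 7: cheapest edge leaving the tree is 1–4 (11); add 4.
Vertex order: 3, 5, 0, 7, 6, 2, 1, 4. The 6th vertex is 2.

2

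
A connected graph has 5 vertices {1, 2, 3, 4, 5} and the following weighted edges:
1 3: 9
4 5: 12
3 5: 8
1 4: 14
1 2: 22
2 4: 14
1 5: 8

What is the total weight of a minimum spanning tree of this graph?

Kruskal: consider edges lightest-first.
1 5 (8): add. Components now {1,5} {2} {3} {4}
3 5 (8): add. Components now {1,3,5} {2} {4}
1 3 (9): skip — 1 and 3 already connected.
4 5 (12): add. Components now {1,3,4,5} {2}
1 4 (14): skip — 1 and 4 already connected.
2 4 (14): add. Components now {1,2,3,4,5}
MST edges: 1 5, 3 5, 4 5, 2 4; total weight 8+8+12+14 = 42.

42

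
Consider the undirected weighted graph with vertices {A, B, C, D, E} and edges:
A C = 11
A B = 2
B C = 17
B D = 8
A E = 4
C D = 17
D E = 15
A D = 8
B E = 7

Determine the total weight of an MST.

25

Prim's algorithm from E:
Step 1: frontier [A E 4, B E 7, D E 15] → take A E (4); add A.
Step 2: frontier [A B 2, A D 8, A C 11, B E 7, D E 15] → take A B (2); add B.
Step 3: frontier [A D 8, A C 11, B D 8, B C 17, D E 15] → take A D (8); add D.
Step 4: frontier [A C 11, B C 17, C D 17] → take A C (11); add C.
MST edges: A E, A B, A D, A C; total weight 4+2+8+11 = 25.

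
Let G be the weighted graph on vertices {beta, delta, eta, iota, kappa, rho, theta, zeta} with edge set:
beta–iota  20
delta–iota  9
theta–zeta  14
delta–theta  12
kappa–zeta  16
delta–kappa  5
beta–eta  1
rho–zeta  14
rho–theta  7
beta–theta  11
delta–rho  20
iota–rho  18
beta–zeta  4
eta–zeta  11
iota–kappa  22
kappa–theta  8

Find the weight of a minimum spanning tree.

45

Prim, starting at kappa.
Step 1: cheapest edge leaving the tree is delta–kappa (5); add delta.
Step 2: cheapest edge leaving the tree is kappa–theta (8); add theta.
Step 3: cheapest edge leaving the tree is rho–theta (7); add rho.
Step 4: cheapest edge leaving the tree is delta–iota (9); add iota.
Step 5: cheapest edge leaving the tree is beta–theta (11); add beta.
Step 6: cheapest edge leaving the tree is beta–eta (1); add eta.
Step 7: cheapest edge leaving the tree is beta–zeta (4); add zeta.
MST edges: delta–kappa, kappa–theta, rho–theta, delta–iota, beta–theta, beta–eta, beta–zeta; total weight 5+8+7+9+11+1+4 = 45.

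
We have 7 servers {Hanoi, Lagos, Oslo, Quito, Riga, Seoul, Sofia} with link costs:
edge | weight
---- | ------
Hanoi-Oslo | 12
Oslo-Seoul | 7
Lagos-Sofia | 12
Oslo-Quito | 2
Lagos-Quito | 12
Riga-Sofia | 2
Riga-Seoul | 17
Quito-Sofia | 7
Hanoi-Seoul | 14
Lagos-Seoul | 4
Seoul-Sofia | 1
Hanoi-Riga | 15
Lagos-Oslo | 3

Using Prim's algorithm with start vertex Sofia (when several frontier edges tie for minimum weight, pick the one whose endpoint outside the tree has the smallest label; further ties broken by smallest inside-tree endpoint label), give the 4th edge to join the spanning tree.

Prim, starting at Sofia.
Step 1: cheapest edge leaving the tree is Seoul-Sofia (1); add Seoul.
Step 2: cheapest edge leaving the tree is Riga-Sofia (2); add Riga.
Step 3: cheapest edge leaving the tree is Lagos-Seoul (4); add Lagos.
Step 4: cheapest edge leaving the tree is Lagos-Oslo (3); add Oslo.
Step 5: cheapest edge leaving the tree is Oslo-Quito (2); add Quito.
Step 6: cheapest edge leaving the tree is Hanoi-Oslo (12); add Hanoi.
The 4th edge added is Lagos-Oslo.

Lagos-Oslo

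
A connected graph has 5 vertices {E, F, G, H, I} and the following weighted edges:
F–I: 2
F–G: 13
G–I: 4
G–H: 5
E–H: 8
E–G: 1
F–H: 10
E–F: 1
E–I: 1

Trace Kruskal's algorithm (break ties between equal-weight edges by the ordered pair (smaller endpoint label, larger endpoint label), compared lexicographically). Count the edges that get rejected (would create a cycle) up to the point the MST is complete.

Kruskal's algorithm — process edges by increasing weight (ties by edge label):
E–F (1): add — endpoints in different components.
E–G (1): add — endpoints in different components.
E–I (1): add — endpoints in different components.
F–I (2): skip — F and I already connected.
G–I (4): skip — G and I already connected.
G–H (5): add — endpoints in different components.
Edges rejected before the tree was complete: 2.

2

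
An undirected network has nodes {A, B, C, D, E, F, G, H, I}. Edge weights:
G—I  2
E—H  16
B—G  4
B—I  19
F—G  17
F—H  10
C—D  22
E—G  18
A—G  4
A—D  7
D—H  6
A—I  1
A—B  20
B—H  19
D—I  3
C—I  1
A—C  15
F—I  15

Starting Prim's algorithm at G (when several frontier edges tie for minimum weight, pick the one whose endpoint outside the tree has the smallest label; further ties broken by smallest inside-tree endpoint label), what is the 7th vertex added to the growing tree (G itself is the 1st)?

Grow the tree from G using Prim:
Step 1: cheapest edge leaving the tree is G—I (2); add I.
Step 2: cheapest edge leaving the tree is A—I (1); add A.
Step 3: cheapest edge leaving the tree is C—I (1); add C.
Step 4: cheapest edge leaving the tree is D—I (3); add D.
Step 5: cheapest edge leaving the tree is B—G (4); add B.
Step 6: cheapest edge leaving the tree is D—H (6); add H.
Step 7: cheapest edge leaving the tree is F—H (10); add F.
Step 8: cheapest edge leaving the tree is E—H (16); add E.
Vertex order: G, I, A, C, D, B, H, F, E. The 7th vertex is H.

H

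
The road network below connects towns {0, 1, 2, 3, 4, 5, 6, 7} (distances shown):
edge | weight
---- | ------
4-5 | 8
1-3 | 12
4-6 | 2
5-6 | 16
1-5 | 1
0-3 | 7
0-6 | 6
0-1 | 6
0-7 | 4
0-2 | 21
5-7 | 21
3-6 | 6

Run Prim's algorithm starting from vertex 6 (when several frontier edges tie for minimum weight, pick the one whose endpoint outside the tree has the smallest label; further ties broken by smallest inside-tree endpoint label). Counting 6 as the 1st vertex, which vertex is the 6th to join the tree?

5

Grow the tree from 6 using Prim:
Step 1: frontier [4-6 2, 0-6 6, 3-6 6, 5-6 16] → take 4-6 (2); add 4.
Step 2: frontier [4-5 8, 0-6 6, 3-6 6, 5-6 16] → take 0-6 (6); add 0.
Step 3: frontier [0-7 4, 0-1 6, 0-3 7, 0-2 21, 4-5 8, 3-6 6, 5-6 16] → take 0-7 (4); add 7.
Step 4: frontier [0-1 6, 0-3 7, 0-2 21, 4-5 8, 3-6 6, 5-6 16, 5-7 21] → take 0-1 (6); add 1.
Step 5: frontier [0-3 7, 0-2 21, 1-5 1, 1-3 12, 4-5 8, 3-6 6, 5-6 16, 5-7 21] → take 1-5 (1); add 5.
Step 6: frontier [0-3 7, 0-2 21, 1-3 12, 3-6 6] → take 3-6 (6); add 3.
Step 7: frontier [0-2 21] → take 0-2 (21); add 2.
Vertex order: 6, 4, 0, 7, 1, 5, 3, 2. The 6th vertex is 5.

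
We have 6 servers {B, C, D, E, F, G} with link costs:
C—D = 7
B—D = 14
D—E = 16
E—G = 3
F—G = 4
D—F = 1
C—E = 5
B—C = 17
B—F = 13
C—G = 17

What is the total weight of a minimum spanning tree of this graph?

Kruskal: consider edges lightest-first.
D—F (1): add. Components now {B} {C} {D,F} {E} {G}
E—G (3): add. Components now {B} {C} {D,F} {E,G}
F—G (4): add. Components now {B} {C} {D,E,F,G}
C—E (5): add. Components now {B} {C,D,E,F,G}
C—D (7): skip — C and D already connected.
B—F (13): add. Components now {B,C,D,E,F,G}
MST edges: D—F, E—G, F—G, C—E, B—F; total weight 1+3+4+5+13 = 26.

26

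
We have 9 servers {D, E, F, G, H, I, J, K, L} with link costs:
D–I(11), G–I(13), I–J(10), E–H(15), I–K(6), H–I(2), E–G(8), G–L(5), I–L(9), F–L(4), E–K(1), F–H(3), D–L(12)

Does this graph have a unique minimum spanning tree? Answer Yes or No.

Kruskal's algorithm — process edges by increasing weight (ties by edge label):
E–K (1): add — endpoints in different components.
H–I (2): add — endpoints in different components.
F–H (3): add — endpoints in different components.
F–L (4): add — endpoints in different components.
G–L (5): add — endpoints in different components.
I–K (6): add — endpoints in different components.
E–G (8): skip — E and G already connected.
I–L (9): skip — I and L already connected.
I–J (10): add — endpoints in different components.
D–I (11): add — endpoints in different components.
Every non-tree edge has weight strictly greater than the heaviest edge on the tree path between its endpoints, so the MST is unique.

Yes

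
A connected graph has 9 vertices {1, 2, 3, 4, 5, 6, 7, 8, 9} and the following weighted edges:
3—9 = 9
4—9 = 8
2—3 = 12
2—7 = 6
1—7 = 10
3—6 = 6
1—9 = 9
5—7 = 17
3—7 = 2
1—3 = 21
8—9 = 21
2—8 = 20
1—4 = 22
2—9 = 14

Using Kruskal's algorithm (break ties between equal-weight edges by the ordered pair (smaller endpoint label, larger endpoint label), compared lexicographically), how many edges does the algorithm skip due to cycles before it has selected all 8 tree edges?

Kruskal: consider edges lightest-first.
3—7 (2): add — endpoints in different components.
2—7 (6): add — endpoints in different components.
3—6 (6): add — endpoints in different components.
4—9 (8): add — endpoints in different components.
1—9 (9): add — endpoints in different components.
3—9 (9): add — endpoints in different components.
1—7 (10): skip — 1 and 7 already connected.
2—3 (12): skip — 2 and 3 already connected.
2—9 (14): skip — 2 and 9 already connected.
5—7 (17): add — endpoints in different components.
2—8 (20): add — endpoints in different components.
Edges rejected before the tree was complete: 3.

3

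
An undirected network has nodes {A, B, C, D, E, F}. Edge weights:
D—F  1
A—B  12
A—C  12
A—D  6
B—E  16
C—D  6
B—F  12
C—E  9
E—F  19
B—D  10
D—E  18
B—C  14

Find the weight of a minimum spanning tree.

Grow the tree from E using Prim:
Step 1: cheapest edge leaving the tree is C—E (9); add C.
Step 2: cheapest edge leaving the tree is C—D (6); add D.
Step 3: cheapest edge leaving the tree is D—F (1); add F.
Step 4: cheapest edge leaving the tree is A—D (6); add A.
Step 5: cheapest edge leaving the tree is B—D (10); add B.
MST edges: C—E, C—D, D—F, A—D, B—D; total weight 9+6+1+6+10 = 32.

32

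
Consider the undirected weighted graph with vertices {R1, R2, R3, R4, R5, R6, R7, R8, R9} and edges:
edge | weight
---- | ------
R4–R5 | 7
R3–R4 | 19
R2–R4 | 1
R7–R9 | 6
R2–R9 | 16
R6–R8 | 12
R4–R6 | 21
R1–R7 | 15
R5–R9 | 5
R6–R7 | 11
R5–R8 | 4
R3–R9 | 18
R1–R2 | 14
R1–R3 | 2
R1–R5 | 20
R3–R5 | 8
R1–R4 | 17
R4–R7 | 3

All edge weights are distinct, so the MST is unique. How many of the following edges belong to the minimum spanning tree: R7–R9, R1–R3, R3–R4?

Kruskal: consider edges lightest-first.
R2–R4 (1): add — endpoints in different components.
R1–R3 (2): add — endpoints in different components.
R4–R7 (3): add — endpoints in different components.
R5–R8 (4): add — endpoints in different components.
R5–R9 (5): add — endpoints in different components.
R7–R9 (6): add — endpoints in different components.
R4–R5 (7): skip — R4 and R5 already connected.
R3–R5 (8): add — endpoints in different components.
R6–R7 (11): add — endpoints in different components.
MST edge set: {R2–R4, R1–R3, R4–R7, R5–R8, R5–R9, R7–R9, R3–R5, R6–R7}.
Of the listed edges, {R7–R9, R1–R3} are in the MST → 2.

2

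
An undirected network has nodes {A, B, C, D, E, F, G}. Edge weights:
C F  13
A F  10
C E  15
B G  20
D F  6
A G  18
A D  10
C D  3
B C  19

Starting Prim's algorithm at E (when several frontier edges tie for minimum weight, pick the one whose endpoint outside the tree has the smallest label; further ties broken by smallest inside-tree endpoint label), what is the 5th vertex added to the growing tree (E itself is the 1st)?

A

Prim, starting at E.
Step 1: cheapest edge leaving the tree is C E (15); add C.
Step 2: cheapest edge leaving the tree is C D (3); add D.
Step 3: cheapest edge leaving the tree is D F (6); add F.
Step 4: cheapest edge leaving the tree is A D (10); add A.
Step 5: cheapest edge leaving the tree is A G (18); add G.
Step 6: cheapest edge leaving the tree is B C (19); add B.
Vertex order: E, C, D, F, A, G, B. The 5th vertex is A.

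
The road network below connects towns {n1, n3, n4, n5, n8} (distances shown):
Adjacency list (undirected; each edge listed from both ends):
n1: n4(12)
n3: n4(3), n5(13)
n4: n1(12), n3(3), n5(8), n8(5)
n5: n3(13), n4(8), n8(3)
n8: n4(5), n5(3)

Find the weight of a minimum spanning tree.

Sort edges by weight, then run Kruskal:
n3–n4 (3): add — endpoints in different components.
n5–n8 (3): add — endpoints in different components.
n4–n8 (5): add — endpoints in different components.
n4–n5 (8): skip — n4 and n5 already connected.
n1–n4 (12): add — endpoints in different components.
MST edges: n3–n4, n5–n8, n4–n8, n1–n4; total weight 3+3+5+12 = 23.

23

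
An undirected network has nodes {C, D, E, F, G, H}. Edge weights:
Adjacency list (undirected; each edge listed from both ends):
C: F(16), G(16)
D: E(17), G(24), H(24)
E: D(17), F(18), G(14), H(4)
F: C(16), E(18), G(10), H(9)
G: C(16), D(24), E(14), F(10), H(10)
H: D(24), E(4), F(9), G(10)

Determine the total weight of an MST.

Grow the tree from C using Prim:
Step 1: cheapest edge leaving the tree is C-F (16); add F.
Step 2: cheapest edge leaving the tree is F-H (9); add H.
Step 3: cheapest edge leaving the tree is E-H (4); add E.
Step 4: cheapest edge leaving the tree is F-G (10); add G.
Step 5: cheapest edge leaving the tree is D-E (17); add D.
MST edges: C-F, F-H, E-H, F-G, D-E; total weight 16+9+4+10+17 = 56.

56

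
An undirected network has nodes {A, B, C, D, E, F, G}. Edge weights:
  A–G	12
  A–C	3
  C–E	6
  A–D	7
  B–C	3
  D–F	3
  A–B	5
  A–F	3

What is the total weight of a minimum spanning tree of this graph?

Grow the tree from B using Prim:
Step 1: cheapest edge leaving the tree is B–C (3); add C.
Step 2: cheapest edge leaving the tree is A–C (3); add A.
Step 3: cheapest edge leaving the tree is A–F (3); add F.
Step 4: cheapest edge leaving the tree is D–F (3); add D.
Step 5: cheapest edge leaving the tree is C–E (6); add E.
Step 6: cheapest edge leaving the tree is A–G (12); add G.
MST edges: B–C, A–C, A–F, D–F, C–E, A–G; total weight 3+3+3+3+6+12 = 30.

30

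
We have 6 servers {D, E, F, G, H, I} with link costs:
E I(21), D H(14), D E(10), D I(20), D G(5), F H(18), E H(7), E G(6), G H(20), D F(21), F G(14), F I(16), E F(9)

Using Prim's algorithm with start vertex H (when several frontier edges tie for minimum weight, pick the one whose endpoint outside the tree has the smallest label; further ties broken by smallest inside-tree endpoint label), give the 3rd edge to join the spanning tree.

Grow the tree from H using Prim:
Step 1: cheapest edge leaving the tree is E H (7); add E.
Step 2: cheapest edge leaving the tree is E G (6); add G.
Step 3: cheapest edge leaving the tree is D G (5); add D.
Step 4: cheapest edge leaving the tree is E F (9); add F.
Step 5: cheapest edge leaving the tree is F I (16); add I.
The 3rd edge added is D G.

D-G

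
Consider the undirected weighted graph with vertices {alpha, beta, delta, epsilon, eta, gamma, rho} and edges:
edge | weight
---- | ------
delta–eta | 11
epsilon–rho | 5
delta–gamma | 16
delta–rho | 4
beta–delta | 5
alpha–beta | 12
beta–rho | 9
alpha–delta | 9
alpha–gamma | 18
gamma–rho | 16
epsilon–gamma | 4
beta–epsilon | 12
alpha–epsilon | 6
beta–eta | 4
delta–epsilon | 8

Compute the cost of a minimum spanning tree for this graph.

Prim, starting at epsilon.
Step 1: cheapest edge leaving the tree is epsilon–gamma (4); add gamma.
Step 2: cheapest edge leaving the tree is epsilon–rho (5); add rho.
Step 3: cheapest edge leaving the tree is delta–rho (4); add delta.
Step 4: cheapest edge leaving the tree is beta–delta (5); add beta.
Step 5: cheapest edge leaving the tree is beta–eta (4); add eta.
Step 6: cheapest edge leaving the tree is alpha–epsilon (6); add alpha.
MST edges: epsilon–gamma, epsilon–rho, delta–rho, beta–delta, beta–eta, alpha–epsilon; total weight 4+5+4+5+4+6 = 28.

28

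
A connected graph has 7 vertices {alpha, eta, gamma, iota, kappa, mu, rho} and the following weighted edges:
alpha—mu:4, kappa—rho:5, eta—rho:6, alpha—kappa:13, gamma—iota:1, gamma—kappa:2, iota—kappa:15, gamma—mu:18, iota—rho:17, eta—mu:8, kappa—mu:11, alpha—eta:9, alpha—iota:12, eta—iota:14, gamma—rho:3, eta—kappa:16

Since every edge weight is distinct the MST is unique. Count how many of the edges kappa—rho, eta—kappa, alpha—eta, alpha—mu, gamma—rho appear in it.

2

Kruskal's algorithm — process edges by increasing weight (ties by edge label):
gamma—iota (1): add — endpoints in different components.
gamma—kappa (2): add — endpoints in different components.
gamma—rho (3): add — endpoints in different components.
alpha—mu (4): add — endpoints in different components.
kappa—rho (5): skip — rho and kappa already connected.
eta—rho (6): add — endpoints in different components.
eta—mu (8): add — endpoints in different components.
MST edge set: {gamma—iota, gamma—kappa, gamma—rho, alpha—mu, eta—rho, eta—mu}.
Of the listed edges, {alpha—mu, gamma—rho} are in the MST → 2.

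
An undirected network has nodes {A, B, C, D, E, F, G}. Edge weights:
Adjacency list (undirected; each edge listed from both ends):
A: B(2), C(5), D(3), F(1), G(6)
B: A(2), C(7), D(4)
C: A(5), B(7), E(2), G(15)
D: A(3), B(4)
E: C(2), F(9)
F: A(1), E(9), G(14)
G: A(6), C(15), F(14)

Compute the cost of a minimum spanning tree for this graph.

19

Kruskal: consider edges lightest-first.
A-F (1): add — endpoints in different components.
A-B (2): add — endpoints in different components.
C-E (2): add — endpoints in different components.
A-D (3): add — endpoints in different components.
B-D (4): skip — B and D already connected.
A-C (5): add — endpoints in different components.
A-G (6): add — endpoints in different components.
MST edges: A-F, A-B, C-E, A-D, A-C, A-G; total weight 1+2+2+3+5+6 = 19.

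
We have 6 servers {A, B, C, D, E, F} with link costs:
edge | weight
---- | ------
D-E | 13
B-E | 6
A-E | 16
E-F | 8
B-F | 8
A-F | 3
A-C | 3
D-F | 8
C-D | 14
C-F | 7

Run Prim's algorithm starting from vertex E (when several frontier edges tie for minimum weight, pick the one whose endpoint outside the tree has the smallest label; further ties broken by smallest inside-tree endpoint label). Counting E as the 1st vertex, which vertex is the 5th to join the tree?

Prim's algorithm from E:
Step 1: frontier [B-E 6, E-F 8, D-E 13, A-E 16] → take B-E (6); add B.
Step 2: frontier [B-F 8, E-F 8, D-E 13, A-E 16] → take B-F (8); add F.
Step 3: frontier [D-E 13, A-E 16, A-F 3, C-F 7, D-F 8] → take A-F (3); add A.
Step 4: frontier [A-C 3, D-E 13, C-F 7, D-F 8] → take A-C (3); add C.
Step 5: frontier [C-D 14, D-E 13, D-F 8] → take D-F (8); add D.
Vertex order: E, B, F, A, C, D. The 5th vertex is C.

C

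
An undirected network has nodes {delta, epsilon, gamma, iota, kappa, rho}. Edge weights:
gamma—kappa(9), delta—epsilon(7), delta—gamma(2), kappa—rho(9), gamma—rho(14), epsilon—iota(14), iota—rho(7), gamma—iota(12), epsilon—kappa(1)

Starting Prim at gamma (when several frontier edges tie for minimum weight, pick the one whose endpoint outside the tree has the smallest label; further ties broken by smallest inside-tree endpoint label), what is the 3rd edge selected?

Prim's algorithm from gamma:
Step 1: frontier [delta—gamma 2, gamma—kappa 9, gamma—iota 12, gamma—rho 14] → take delta—gamma (2); add delta.
Step 2: frontier [delta—epsilon 7, gamma—kappa 9, gamma—iota 12, gamma—rho 14] → take delta—epsilon (7); add epsilon.
Step 3: frontier [epsilon—kappa 1, epsilon—iota 14, gamma—kappa 9, gamma—iota 12, gamma—rho 14] → take epsilon—kappa (1); add kappa.
Step 4: frontier [epsilon—iota 14, gamma—iota 12, gamma—rho 14, kappa—rho 9] → take kappa—rho (9); add rho.
Step 5: frontier [epsilon—iota 14, gamma—iota 12, iota—rho 7] → take iota—rho (7); add iota.
The 3rd edge added is epsilon—kappa.

epsilon-kappa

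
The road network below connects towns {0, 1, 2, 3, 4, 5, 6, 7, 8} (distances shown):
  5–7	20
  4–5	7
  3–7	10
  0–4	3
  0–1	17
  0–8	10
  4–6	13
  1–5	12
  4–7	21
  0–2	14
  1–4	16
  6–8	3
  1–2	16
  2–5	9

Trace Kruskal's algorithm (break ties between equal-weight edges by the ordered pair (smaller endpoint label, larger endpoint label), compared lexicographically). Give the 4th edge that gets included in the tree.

2-5

Sort edges by weight, then run Kruskal:
0–4 (3): add — endpoints in different components.
6–8 (3): add — endpoints in different components.
4–5 (7): add — endpoints in different components.
2–5 (9): add — endpoints in different components.
0–8 (10): add — endpoints in different components.
3–7 (10): add — endpoints in different components.
1–5 (12): add — endpoints in different components.
4–6 (13): skip — 4 and 6 already connected.
0–2 (14): skip — 0 and 2 already connected.
1–2 (16): skip — 1 and 2 already connected.
1–4 (16): skip — 1 and 4 already connected.
0–1 (17): skip — 0 and 1 already connected.
5–7 (20): add — endpoints in different components.
The 4th edge added is 2–5.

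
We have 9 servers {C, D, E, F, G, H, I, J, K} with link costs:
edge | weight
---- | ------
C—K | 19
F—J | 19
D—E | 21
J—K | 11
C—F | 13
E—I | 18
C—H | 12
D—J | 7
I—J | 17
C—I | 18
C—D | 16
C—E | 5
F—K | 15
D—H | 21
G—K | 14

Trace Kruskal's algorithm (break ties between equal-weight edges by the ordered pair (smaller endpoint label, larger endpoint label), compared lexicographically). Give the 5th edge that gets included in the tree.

Sort edges by weight, then run Kruskal:
C—E (5): add — endpoints in different components.
D—J (7): add — endpoints in different components.
J—K (11): add — endpoints in different components.
C—H (12): add — endpoints in different components.
C—F (13): add — endpoints in different components.
G—K (14): add — endpoints in different components.
F—K (15): add — endpoints in different components.
C—D (16): skip — C and D already connected.
I—J (17): add — endpoints in different components.
The 5th edge added is C—F.

C-F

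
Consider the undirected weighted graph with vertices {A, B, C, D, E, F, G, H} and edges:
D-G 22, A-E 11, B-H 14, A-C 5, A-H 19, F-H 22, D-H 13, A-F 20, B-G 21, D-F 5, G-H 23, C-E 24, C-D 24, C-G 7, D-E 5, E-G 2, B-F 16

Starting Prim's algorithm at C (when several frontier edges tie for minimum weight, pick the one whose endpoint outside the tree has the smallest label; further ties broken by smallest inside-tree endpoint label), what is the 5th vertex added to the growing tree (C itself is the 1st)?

D

Grow the tree from C using Prim:
Step 1: cheapest edge leaving the tree is A-C (5); add A.
Step 2: cheapest edge leaving the tree is C-G (7); add G.
Step 3: cheapest edge leaving the tree is E-G (2); add E.
Step 4: cheapest edge leaving the tree is D-E (5); add D.
Step 5: cheapest edge leaving the tree is D-F (5); add F.
Step 6: cheapest edge leaving the tree is D-H (13); add H.
Step 7: cheapest edge leaving the tree is B-H (14); add B.
Vertex order: C, A, G, E, D, F, H, B. The 5th vertex is D.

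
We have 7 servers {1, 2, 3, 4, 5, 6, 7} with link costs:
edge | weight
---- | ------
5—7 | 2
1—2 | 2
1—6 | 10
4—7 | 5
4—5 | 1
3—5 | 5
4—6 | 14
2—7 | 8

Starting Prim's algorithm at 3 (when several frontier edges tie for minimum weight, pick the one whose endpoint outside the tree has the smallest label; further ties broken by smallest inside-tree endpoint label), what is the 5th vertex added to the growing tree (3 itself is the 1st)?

2

Prim's algorithm from 3:
Step 1: frontier [3—5 5] → take 3—5 (5); add 5.
Step 2: frontier [4—5 1, 5—7 2] → take 4—5 (1); add 4.
Step 3: frontier [4—7 5, 4—6 14, 5—7 2] → take 5—7 (2); add 7.
Step 4: frontier [4—6 14, 2—7 8] → take 2—7 (8); add 2.
Step 5: frontier [1—2 2, 4—6 14] → take 1—2 (2); add 1.
Step 6: frontier [1—6 10, 4—6 14] → take 1—6 (10); add 6.
Vertex order: 3, 5, 4, 7, 2, 1, 6. The 5th vertex is 2.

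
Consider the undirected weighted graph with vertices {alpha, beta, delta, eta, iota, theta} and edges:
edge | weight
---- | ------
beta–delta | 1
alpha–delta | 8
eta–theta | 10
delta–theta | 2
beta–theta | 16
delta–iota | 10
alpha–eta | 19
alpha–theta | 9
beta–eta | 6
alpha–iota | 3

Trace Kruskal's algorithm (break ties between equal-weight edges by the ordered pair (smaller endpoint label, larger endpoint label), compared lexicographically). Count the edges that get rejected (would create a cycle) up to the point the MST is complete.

0

Kruskal's algorithm — process edges by increasing weight (ties by edge label):
beta–delta (1): add. Components now {theta} {alpha} {beta,delta} {eta} {iota}
delta–theta (2): add. Components now {beta,delta,theta} {alpha} {eta} {iota}
alpha–iota (3): add. Components now {beta,delta,theta} {alpha,iota} {eta}
beta–eta (6): add. Components now {beta,delta,eta,theta} {alpha,iota}
alpha–delta (8): add. Components now {alpha,beta,delta,eta,iota,theta}
Edges rejected before the tree was complete: 0.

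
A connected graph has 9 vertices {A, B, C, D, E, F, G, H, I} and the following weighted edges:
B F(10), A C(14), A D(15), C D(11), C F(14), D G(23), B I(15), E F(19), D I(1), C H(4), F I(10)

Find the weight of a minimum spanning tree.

92

Grow the tree from I using Prim:
Step 1: cheapest edge leaving the tree is D I (1); add D.
Step 2: cheapest edge leaving the tree is F I (10); add F.
Step 3: cheapest edge leaving the tree is B F (10); add B.
Step 4: cheapest edge leaving the tree is C D (11); add C.
Step 5: cheapest edge leaving the tree is C H (4); add H.
Step 6: cheapest edge leaving the tree is A C (14); add A.
Step 7: cheapest edge leaving the tree is E F (19); add E.
Step 8: cheapest edge leaving the tree is D G (23); add G.
MST edges: D I, F I, B F, C D, C H, A C, E F, D G; total weight 1+10+10+11+4+14+19+23 = 92.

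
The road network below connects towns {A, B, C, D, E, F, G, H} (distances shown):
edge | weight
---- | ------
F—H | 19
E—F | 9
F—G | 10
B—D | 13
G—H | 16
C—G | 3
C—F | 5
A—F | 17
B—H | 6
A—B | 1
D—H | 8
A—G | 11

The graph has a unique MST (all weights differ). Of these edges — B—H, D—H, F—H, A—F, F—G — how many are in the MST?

2

Sort edges by weight, then run Kruskal:
A—B (1): add — endpoints in different components.
C—G (3): add — endpoints in different components.
C—F (5): add — endpoints in different components.
B—H (6): add — endpoints in different components.
D—H (8): add — endpoints in different components.
E—F (9): add — endpoints in different components.
F—G (10): skip — F and G already connected.
A—G (11): add — endpoints in different components.
MST edge set: {A—B, C—G, C—F, B—H, D—H, E—F, A—G}.
Of the listed edges, {B—H, D—H} are in the MST → 2.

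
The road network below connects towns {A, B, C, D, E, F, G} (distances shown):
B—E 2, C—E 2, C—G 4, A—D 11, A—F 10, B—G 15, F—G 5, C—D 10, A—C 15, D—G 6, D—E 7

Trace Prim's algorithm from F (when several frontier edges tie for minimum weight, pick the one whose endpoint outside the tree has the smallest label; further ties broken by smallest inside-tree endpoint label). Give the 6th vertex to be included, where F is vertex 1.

Prim, starting at F.
Step 1: frontier [F—G 5, A—F 10] → take F—G (5); add G.
Step 2: frontier [A—F 10, C—G 4, D—G 6, B—G 15] → take C—G (4); add C.
Step 3: frontier [C—E 2, C—D 10, A—C 15, A—F 10, D—G 6, B—G 15] → take C—E (2); add E.
Step 4: frontier [C—D 10, A—C 15, B—E 2, D—E 7, A—F 10, D—G 6, B—G 15] → take B—E (2); add B.
Step 5: frontier [C—D 10, A—C 15, D—E 7, A—F 10, D—G 6] → take D—G (6); add D.
Step 6: frontier [A—C 15, A—D 11, A—F 10] → take A—F (10); add A.
Vertex order: F, G, C, E, B, D, A. The 6th vertex is D.

D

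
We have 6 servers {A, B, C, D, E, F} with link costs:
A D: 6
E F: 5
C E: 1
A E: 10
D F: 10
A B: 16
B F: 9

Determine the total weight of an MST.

Kruskal: consider edges lightest-first.
C E (1): add. Components now {A} {B} {C,E} {D} {F}
E F (5): add. Components now {A} {B} {C,E,F} {D}
A D (6): add. Components now {A,D} {B} {C,E,F}
B F (9): add. Components now {A,D} {B,C,E,F}
A E (10): add. Components now {A,B,C,D,E,F}
MST edges: C E, E F, A D, B F, A E; total weight 1+5+6+9+10 = 31.

31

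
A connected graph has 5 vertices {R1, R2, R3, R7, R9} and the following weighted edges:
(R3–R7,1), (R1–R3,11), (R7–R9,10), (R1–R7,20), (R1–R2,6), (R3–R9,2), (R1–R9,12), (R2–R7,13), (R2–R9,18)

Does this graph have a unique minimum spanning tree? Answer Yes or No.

Yes

Sort edges by weight, then run Kruskal:
R3–R7 (1): add — endpoints in different components.
R3–R9 (2): add — endpoints in different components.
R1–R2 (6): add — endpoints in different components.
R7–R9 (10): skip — R9 and R7 already connected.
R1–R3 (11): add — endpoints in different components.
Every non-tree edge has weight strictly greater than the heaviest edge on the tree path between its endpoints, so the MST is unique.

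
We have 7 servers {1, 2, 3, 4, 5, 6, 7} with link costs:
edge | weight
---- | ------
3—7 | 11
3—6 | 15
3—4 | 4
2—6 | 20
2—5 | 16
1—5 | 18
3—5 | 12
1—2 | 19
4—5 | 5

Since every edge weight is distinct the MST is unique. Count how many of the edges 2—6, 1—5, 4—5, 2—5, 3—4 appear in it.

4

Kruskal: consider edges lightest-first.
3—4 (4): add — endpoints in different components.
4—5 (5): add — endpoints in different components.
3—7 (11): add — endpoints in different components.
3—5 (12): skip — 3 and 5 already connected.
3—6 (15): add — endpoints in different components.
2—5 (16): add — endpoints in different components.
1—5 (18): add — endpoints in different components.
MST edge set: {3—4, 4—5, 3—7, 3—6, 2—5, 1—5}.
Of the listed edges, {1—5, 4—5, 2—5, 3—4} are in the MST → 4.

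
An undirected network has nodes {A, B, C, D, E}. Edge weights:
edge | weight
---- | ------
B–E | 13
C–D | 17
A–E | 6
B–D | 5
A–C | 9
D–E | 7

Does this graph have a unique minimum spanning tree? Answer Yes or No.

Kruskal's algorithm — process edges by increasing weight (ties by edge label):
B–D (5): add — endpoints in different components.
A–E (6): add — endpoints in different components.
D–E (7): add — endpoints in different components.
A–C (9): add — endpoints in different components.
Every non-tree edge has weight strictly greater than the heaviest edge on the tree path between its endpoints, so the MST is unique.

Yes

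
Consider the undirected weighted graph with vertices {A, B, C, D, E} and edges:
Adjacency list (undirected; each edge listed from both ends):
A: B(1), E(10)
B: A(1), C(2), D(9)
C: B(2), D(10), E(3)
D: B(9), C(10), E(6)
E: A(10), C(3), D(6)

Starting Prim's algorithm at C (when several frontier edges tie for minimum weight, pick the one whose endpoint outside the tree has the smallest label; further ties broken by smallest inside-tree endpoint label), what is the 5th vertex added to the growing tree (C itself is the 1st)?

D

Prim, starting at C.
Step 1: frontier [B–C 2, C–E 3, C–D 10] → take B–C (2); add B.
Step 2: frontier [A–B 1, B–D 9, C–E 3, C–D 10] → take A–B (1); add A.
Step 3: frontier [A–E 10, B–D 9, C–E 3, C–D 10] → take C–E (3); add E.
Step 4: frontier [B–D 9, C–D 10, D–E 6] → take D–E (6); add D.
Vertex order: C, B, A, E, D. The 5th vertex is D.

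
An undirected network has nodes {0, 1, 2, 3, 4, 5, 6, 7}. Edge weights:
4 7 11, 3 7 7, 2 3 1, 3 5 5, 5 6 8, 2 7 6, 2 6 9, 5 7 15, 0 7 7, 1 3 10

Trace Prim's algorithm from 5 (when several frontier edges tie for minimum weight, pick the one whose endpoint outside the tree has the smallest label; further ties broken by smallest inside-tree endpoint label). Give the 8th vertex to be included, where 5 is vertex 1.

Prim, starting at 5.
Step 1: cheapest edge leaving the tree is 3 5 (5); add 3.
Step 2: cheapest edge leaving the tree is 2 3 (1); add 2.
Step 3: cheapest edge leaving the tree is 2 7 (6); add 7.
Step 4: cheapest edge leaving the tree is 0 7 (7); add 0.
Step 5: cheapest edge leaving the tree is 5 6 (8); add 6.
Step 6: cheapest edge leaving the tree is 1 3 (10); add 1.
Step 7: cheapest edge leaving the tree is 4 7 (11); add 4.
Vertex order: 5, 3, 2, 7, 0, 6, 1, 4. The 8th vertex is 4.

4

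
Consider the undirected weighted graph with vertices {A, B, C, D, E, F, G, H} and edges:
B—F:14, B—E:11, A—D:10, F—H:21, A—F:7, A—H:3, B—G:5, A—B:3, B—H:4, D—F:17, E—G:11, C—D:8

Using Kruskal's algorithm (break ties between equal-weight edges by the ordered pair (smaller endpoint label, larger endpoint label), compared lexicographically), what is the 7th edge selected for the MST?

B-E

Sort edges by weight, then run Kruskal:
A—B (3): add — endpoints in different components.
A—H (3): add — endpoints in different components.
B—H (4): skip — B and H already connected.
B—G (5): add — endpoints in different components.
A—F (7): add — endpoints in different components.
C—D (8): add — endpoints in different components.
A—D (10): add — endpoints in different components.
B—E (11): add — endpoints in different components.
The 7th edge added is B—E.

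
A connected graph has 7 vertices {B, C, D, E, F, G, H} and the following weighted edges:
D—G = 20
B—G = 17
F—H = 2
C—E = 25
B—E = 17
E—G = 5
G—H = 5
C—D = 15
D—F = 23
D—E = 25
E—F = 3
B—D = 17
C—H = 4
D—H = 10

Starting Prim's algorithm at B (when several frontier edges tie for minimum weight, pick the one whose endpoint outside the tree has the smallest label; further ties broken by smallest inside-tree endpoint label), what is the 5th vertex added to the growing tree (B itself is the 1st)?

Prim, starting at B.
Step 1: frontier [B—D 17, B—E 17, B—G 17] → take B—D (17); add D.
Step 2: frontier [B—E 17, B—G 17, D—H 10, C—D 15, D—G 20, D—F 23, D—E 25] → take D—H (10); add H.
Step 3: frontier [B—E 17, B—G 17, C—D 15, D—G 20, D—F 23, D—E 25, F—H 2, C—H 4, G—H 5] → take F—H (2); add F.
Step 4: frontier [B—E 17, B—G 17, C—D 15, D—G 20, D—E 25, E—F 3, C—H 4, G—H 5] → take E—F (3); add E.
Step 5: frontier [B—G 17, C—D 15, D—G 20, E—G 5, C—E 25, C—H 4, G—H 5] → take C—H (4); add C.
Step 6: frontier [B—G 17, D—G 20, E—G 5, G—H 5] → take E—G (5); add G.
Vertex order: B, D, H, F, E, C, G. The 5th vertex is E.

E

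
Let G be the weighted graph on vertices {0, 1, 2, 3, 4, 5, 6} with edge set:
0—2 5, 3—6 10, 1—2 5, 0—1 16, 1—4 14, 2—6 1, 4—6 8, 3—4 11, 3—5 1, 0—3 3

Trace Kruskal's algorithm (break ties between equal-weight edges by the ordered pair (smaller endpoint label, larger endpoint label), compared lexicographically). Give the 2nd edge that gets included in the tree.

Kruskal: consider edges lightest-first.
2—6 (1): add — endpoints in different components.
3—5 (1): add — endpoints in different components.
0—3 (3): add — endpoints in different components.
0—2 (5): add — endpoints in different components.
1—2 (5): add — endpoints in different components.
4—6 (8): add — endpoints in different components.
The 2nd edge added is 3—5.

3-5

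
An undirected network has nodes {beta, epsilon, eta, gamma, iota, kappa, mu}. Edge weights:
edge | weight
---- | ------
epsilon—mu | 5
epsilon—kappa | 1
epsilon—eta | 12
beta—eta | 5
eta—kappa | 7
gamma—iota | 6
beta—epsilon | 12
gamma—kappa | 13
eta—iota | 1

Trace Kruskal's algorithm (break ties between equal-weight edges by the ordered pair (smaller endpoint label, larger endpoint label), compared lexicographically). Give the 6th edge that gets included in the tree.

eta-kappa

Kruskal: consider edges lightest-first.
epsilon—kappa (1): add. Components now {epsilon,kappa} {beta} {eta} {iota} {mu} {gamma}
eta—iota (1): add. Components now {epsilon,kappa} {beta} {eta,iota} {mu} {gamma}
beta—eta (5): add. Components now {epsilon,kappa} {beta,eta,iota} {mu} {gamma}
epsilon—mu (5): add. Components now {epsilon,kappa,mu} {beta,eta,iota} {gamma}
gamma—iota (6): add. Components now {epsilon,kappa,mu} {beta,eta,gamma,iota}
eta—kappa (7): add. Components now {beta,epsilon,eta,gamma,iota,kappa,mu}
The 6th edge added is eta—kappa.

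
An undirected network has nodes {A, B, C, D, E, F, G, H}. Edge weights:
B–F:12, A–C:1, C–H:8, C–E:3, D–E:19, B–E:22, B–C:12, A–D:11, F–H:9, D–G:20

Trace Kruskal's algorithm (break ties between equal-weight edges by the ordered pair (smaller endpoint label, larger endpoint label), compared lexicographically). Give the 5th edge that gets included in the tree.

A-D

Sort edges by weight, then run Kruskal:
A–C (1): add — endpoints in different components.
C–E (3): add — endpoints in different components.
C–H (8): add — endpoints in different components.
F–H (9): add — endpoints in different components.
A–D (11): add — endpoints in different components.
B–C (12): add — endpoints in different components.
B–F (12): skip — B and F already connected.
D–E (19): skip — D and E already connected.
D–G (20): add — endpoints in different components.
The 5th edge added is A–D.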